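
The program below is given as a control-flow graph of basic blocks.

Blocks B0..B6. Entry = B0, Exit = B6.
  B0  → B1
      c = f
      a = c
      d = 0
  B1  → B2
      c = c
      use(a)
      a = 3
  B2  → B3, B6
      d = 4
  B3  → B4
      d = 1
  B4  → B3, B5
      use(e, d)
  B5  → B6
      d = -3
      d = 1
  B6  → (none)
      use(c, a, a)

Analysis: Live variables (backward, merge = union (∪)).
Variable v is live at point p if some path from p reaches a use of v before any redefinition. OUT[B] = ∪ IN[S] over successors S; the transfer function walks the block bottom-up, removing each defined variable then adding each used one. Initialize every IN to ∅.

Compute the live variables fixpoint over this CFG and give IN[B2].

Answer: {a, c, e}

Working:
Converged values:
  B0:  IN={e, f}  OUT={a, c, e}
  B1:  IN={a, c, e}  OUT={a, c, e}
  B2:  IN={a, c, e}  OUT={a, c, e}
  B3:  IN={a, c, e}  OUT={a, c, d, e}
  B4:  IN={a, c, d, e}  OUT={a, c, e}
  B5:  IN={a, c}  OUT={a, c}
  B6:  IN={a, c}  OUT={}

Merge at B2: OUT[B2] = IN[B3] ⊔ IN[B6] = {a, c, e}
Applying B2's transfer function to that OUT value gives IN[B2] (row B2 above).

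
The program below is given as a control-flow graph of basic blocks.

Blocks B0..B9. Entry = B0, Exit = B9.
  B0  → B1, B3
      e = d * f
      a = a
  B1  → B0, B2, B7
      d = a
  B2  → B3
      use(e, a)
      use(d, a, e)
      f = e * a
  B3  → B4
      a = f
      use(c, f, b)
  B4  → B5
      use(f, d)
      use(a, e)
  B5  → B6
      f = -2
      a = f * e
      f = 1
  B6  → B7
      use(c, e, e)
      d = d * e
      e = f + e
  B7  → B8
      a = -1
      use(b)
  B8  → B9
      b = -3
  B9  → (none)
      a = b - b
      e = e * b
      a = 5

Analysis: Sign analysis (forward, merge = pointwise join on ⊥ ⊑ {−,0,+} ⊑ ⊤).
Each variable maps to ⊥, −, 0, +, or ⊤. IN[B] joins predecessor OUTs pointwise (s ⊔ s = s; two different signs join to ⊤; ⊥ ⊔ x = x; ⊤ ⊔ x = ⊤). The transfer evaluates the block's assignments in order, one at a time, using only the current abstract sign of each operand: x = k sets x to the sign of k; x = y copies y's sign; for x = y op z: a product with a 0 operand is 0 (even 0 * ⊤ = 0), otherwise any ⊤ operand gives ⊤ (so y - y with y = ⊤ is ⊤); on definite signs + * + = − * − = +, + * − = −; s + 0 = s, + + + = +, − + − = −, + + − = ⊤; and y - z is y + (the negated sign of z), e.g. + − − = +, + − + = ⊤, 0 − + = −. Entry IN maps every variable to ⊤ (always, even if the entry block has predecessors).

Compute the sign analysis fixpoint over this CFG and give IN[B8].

Converged values:
  B0:   IN=(all ⊤)   OUT=(all ⊤)
  B1:   IN=(all ⊤)   OUT=(all ⊤)
  B2:   IN=(all ⊤)   OUT=(all ⊤)
  B3:   IN=(all ⊤)   OUT=(all ⊤)
  B4:   IN=(all ⊤)   OUT=(all ⊤)
  B5:   IN=(all ⊤)   OUT={f:+; rest ⊤}
  B6:   IN={f:+; rest ⊤}   OUT={f:+; rest ⊤}
  B7:   IN=(all ⊤)   OUT={a:-; rest ⊤}
  B8:   IN={a:-; rest ⊤}   OUT={a:-, b:-; rest ⊤}
  B9:   IN={a:-, b:-; rest ⊤}   OUT={a:+, b:-; rest ⊤}

Merge at B8: IN[B8] = OUT[B7] = {a: -, b: ⊤, c: ⊤, d: ⊤, e: ⊤, f: ⊤}

Answer: {a: -, b: ⊤, c: ⊤, d: ⊤, e: ⊤, f: ⊤}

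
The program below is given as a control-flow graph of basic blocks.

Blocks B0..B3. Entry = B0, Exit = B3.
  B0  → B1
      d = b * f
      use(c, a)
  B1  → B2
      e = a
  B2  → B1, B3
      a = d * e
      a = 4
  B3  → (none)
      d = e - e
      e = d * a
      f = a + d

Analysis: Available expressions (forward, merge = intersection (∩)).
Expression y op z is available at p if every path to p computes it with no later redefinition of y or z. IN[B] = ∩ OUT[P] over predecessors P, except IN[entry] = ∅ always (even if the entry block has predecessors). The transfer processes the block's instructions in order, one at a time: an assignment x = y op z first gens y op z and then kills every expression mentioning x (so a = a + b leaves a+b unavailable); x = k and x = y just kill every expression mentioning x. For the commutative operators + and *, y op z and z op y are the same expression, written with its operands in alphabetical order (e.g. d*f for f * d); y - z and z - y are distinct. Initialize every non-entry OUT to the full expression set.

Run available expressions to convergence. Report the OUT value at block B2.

Per-block solution:
  B0:  IN={}  OUT={b*f}
  B1:  IN={b*f}  OUT={b*f}
  B2:  IN={b*f}  OUT={b*f, d*e}
  B3:  IN={b*f, d*e}  OUT={a*d, a+d}

Merge at B2: IN[B2] = OUT[B1] = {b*f}
Applying B2's transfer function to that IN value gives OUT[B2] (row B2 above).

Answer: {b*f, d*e}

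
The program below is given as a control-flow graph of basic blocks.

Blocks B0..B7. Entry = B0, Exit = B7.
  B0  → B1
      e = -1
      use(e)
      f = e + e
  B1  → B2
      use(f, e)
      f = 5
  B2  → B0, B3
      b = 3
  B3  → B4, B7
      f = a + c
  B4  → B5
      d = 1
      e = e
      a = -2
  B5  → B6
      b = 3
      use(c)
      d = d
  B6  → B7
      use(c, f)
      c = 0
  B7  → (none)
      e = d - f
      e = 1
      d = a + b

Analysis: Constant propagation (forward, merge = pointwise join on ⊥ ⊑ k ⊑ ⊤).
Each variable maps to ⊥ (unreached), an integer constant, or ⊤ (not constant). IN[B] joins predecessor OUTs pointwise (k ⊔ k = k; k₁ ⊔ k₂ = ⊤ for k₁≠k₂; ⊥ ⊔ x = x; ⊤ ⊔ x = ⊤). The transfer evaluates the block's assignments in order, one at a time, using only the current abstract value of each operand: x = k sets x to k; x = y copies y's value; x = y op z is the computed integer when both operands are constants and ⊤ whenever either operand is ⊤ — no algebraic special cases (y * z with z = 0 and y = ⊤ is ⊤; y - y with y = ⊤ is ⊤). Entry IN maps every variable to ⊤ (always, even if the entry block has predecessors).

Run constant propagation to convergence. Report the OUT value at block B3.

Answer: {a: ⊤, b: 3, c: ⊤, d: ⊤, e: -1, f: ⊤}

Working:
Fixpoint table:
  B0:  IN=(all ⊤)  OUT={e:-1, f:-2; rest ⊤}
  B1:  IN={e:-1, f:-2; rest ⊤}  OUT={e:-1, f:5; rest ⊤}
  B2:  IN={e:-1, f:5; rest ⊤}  OUT={b:3, e:-1, f:5; rest ⊤}
  B3:  IN={b:3, e:-1, f:5; rest ⊤}  OUT={b:3, e:-1; rest ⊤}
  B4:  IN={b:3, e:-1; rest ⊤}  OUT={a:-2, b:3, d:1, e:-1; rest ⊤}
  B5:  IN={a:-2, b:3, d:1, e:-1; rest ⊤}  OUT={a:-2, b:3, d:1, e:-1; rest ⊤}
  B6:  IN={a:-2, b:3, d:1, e:-1; rest ⊤}  OUT={a:-2, b:3, c:0, d:1, e:-1; rest ⊤}
  B7:  IN={b:3, e:-1; rest ⊤}  OUT={b:3, e:1; rest ⊤}

Merge at B3: IN[B3] = OUT[B2] = {a: ⊤, b: 3, c: ⊤, d: ⊤, e: -1, f: 5}
Applying B3's transfer function to that IN value gives OUT[B3] (row B3 above).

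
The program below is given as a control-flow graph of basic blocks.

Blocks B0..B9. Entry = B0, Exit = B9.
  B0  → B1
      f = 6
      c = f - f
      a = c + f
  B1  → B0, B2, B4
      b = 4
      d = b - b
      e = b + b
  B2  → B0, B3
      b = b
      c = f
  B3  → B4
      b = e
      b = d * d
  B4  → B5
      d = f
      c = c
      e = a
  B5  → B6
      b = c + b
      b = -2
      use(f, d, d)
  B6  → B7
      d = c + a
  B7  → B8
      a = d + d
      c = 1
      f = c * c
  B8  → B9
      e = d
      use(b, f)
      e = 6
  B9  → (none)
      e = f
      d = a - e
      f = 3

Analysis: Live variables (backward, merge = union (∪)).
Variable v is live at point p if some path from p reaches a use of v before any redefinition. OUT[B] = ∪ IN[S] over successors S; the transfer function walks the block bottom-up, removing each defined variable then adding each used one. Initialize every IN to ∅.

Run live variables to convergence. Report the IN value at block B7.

Converged values:
  B0: | IN={} | OUT={a, c, f}
  B1: | IN={a, c, f} | OUT={a, b, c, d, e, f}
  B2: | IN={a, b, d, e, f} | OUT={a, c, d, e, f}
  B3: | IN={a, c, d, e, f} | OUT={a, b, c, f}
  B4: | IN={a, b, c, f} | OUT={a, b, c, d, f}
  B5: | IN={a, b, c, d, f} | OUT={a, b, c}
  B6: | IN={a, b, c} | OUT={b, d}
  B7: | IN={b, d} | OUT={a, b, d, f}
  B8: | IN={a, b, d, f} | OUT={a, f}
  B9: | IN={a, f} | OUT={}

Merge at B7: OUT[B7] = IN[B8] = {a, b, d, f}
Applying B7's transfer function to that OUT value gives IN[B7] (row B7 above).

Answer: {b, d}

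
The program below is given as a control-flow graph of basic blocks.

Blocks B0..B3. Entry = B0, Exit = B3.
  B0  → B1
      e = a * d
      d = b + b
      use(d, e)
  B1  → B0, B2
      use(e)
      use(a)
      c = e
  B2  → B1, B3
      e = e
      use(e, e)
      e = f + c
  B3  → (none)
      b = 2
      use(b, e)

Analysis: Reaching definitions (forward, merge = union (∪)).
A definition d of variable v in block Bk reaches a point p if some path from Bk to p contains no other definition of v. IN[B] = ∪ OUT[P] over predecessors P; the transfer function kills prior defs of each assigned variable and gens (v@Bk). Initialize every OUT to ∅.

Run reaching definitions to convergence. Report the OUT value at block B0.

Fixpoint table:
  B0:  IN={c@B1, d@B0, e@B0, e@B2}  OUT={c@B1, d@B0, e@B0}
  B1:  IN={c@B1, d@B0, e@B0, e@B2}  OUT={c@B1, d@B0, e@B0, e@B2}
  B2:  IN={c@B1, d@B0, e@B0, e@B2}  OUT={c@B1, d@B0, e@B2}
  B3:  IN={c@B1, d@B0, e@B2}  OUT={b@B3, c@B1, d@B0, e@B2}

Merge at B0 (entry node, so the boundary value {} is joined with the incoming edge(s)): IN[B0] = {} ⊔ OUT[B1] = {c@B1, d@B0, e@B0, e@B2}
Applying B0's transfer function to that IN value gives OUT[B0] (row B0 above).

Answer: {c@B1, d@B0, e@B0}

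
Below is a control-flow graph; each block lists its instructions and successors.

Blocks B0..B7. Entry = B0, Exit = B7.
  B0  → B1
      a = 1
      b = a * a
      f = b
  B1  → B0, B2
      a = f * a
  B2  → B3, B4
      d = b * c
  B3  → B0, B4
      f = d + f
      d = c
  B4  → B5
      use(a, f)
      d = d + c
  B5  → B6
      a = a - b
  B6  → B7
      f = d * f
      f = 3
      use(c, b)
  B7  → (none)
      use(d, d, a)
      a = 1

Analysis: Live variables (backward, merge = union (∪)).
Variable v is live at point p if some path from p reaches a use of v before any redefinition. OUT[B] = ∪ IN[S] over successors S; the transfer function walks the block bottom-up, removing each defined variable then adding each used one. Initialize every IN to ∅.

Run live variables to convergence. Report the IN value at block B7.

Answer: {a, d}

Derivation:
Converged values:
  B0: | IN={c} | OUT={a, b, c, f}
  B1: | IN={a, b, c, f} | OUT={a, b, c, f}
  B2: | IN={a, b, c, f} | OUT={a, b, c, d, f}
  B3: | IN={a, b, c, d, f} | OUT={a, b, c, d, f}
  B4: | IN={a, b, c, d, f} | OUT={a, b, c, d, f}
  B5: | IN={a, b, c, d, f} | OUT={a, b, c, d, f}
  B6: | IN={a, b, c, d, f} | OUT={a, d}
  B7: | IN={a, d} | OUT={}

B7 is the boundary node: OUT[B7] = {}
Applying B7's transfer function to that OUT value gives IN[B7] (row B7 above).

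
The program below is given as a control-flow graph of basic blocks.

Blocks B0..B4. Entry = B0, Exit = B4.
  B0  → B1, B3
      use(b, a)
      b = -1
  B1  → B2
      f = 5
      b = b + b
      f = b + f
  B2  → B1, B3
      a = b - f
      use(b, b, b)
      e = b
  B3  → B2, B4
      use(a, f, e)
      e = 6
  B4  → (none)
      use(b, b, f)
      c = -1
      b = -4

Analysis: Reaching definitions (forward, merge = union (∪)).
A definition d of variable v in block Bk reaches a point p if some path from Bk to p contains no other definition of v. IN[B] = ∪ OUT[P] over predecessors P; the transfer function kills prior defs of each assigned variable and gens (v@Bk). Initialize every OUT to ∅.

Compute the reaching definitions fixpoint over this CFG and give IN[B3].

Fixpoint table:
  B0:   IN={}   OUT={b@B0}
  B1:   IN={a@B2, b@B0, b@B1, e@B2, f@B1}   OUT={a@B2, b@B1, e@B2, f@B1}
  B2:   IN={a@B2, b@B0, b@B1, e@B2, e@B3, f@B1}   OUT={a@B2, b@B0, b@B1, e@B2, f@B1}
  B3:   IN={a@B2, b@B0, b@B1, e@B2, f@B1}   OUT={a@B2, b@B0, b@B1, e@B3, f@B1}
  B4:   IN={a@B2, b@B0, b@B1, e@B3, f@B1}   OUT={a@B2, b@B4, c@B4, e@B3, f@B1}

Merge at B3: IN[B3] = OUT[B0] ⊔ OUT[B2] = {a@B2, b@B0, b@B1, e@B2, f@B1}

Answer: {a@B2, b@B0, b@B1, e@B2, f@B1}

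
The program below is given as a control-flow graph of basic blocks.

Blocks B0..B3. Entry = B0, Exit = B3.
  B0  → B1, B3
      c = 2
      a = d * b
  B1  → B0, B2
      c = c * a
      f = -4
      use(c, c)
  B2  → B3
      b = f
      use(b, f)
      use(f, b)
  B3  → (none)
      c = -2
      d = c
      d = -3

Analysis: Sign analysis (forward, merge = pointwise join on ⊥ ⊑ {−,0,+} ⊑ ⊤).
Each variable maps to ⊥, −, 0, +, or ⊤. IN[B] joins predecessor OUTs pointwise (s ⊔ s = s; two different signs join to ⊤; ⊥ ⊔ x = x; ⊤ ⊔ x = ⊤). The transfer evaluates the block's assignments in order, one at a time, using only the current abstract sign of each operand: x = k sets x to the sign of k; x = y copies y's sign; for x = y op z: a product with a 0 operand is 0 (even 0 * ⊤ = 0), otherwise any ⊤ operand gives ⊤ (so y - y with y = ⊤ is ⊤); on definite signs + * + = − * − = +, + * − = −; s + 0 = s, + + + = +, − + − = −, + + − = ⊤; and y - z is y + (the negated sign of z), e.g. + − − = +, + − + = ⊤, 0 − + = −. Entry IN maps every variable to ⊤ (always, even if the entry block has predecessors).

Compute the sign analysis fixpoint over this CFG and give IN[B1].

Answer: {a: ⊤, b: ⊤, c: +, d: ⊤, e: ⊤, f: ⊤}

Working:
Fixpoint table:
  B0:  IN=(all ⊤)  OUT={c:+; rest ⊤}
  B1:  IN={c:+; rest ⊤}  OUT={f:-; rest ⊤}
  B2:  IN={f:-; rest ⊤}  OUT={b:-, f:-; rest ⊤}
  B3:  IN=(all ⊤)  OUT={c:-, d:-; rest ⊤}

Merge at B1: IN[B1] = OUT[B0] = {a: ⊤, b: ⊤, c: +, d: ⊤, e: ⊤, f: ⊤}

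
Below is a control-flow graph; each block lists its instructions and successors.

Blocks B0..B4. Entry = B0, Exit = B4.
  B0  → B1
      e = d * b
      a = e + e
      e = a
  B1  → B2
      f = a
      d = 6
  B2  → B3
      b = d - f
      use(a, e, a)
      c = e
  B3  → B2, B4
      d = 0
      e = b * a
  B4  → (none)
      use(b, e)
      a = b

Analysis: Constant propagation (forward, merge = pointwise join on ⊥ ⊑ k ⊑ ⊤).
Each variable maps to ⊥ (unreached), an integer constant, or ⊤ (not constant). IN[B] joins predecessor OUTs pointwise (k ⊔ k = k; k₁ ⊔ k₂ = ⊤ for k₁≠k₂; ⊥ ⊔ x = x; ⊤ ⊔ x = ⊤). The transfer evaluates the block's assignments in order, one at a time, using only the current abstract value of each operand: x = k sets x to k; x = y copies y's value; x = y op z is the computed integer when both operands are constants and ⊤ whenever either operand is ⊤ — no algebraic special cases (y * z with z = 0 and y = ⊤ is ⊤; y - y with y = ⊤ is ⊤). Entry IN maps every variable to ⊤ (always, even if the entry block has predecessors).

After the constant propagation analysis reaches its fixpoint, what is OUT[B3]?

Answer: {a: ⊤, b: ⊤, c: ⊤, d: 0, e: ⊤, f: ⊤}

Trace:
Fixpoint table:
  B0:   IN=(all ⊤)   OUT=(all ⊤)
  B1:   IN=(all ⊤)   OUT={d:6; rest ⊤}
  B2:   IN=(all ⊤)   OUT=(all ⊤)
  B3:   IN=(all ⊤)   OUT={d:0; rest ⊤}
  B4:   IN={d:0; rest ⊤}   OUT={d:0; rest ⊤}

Merge at B3: IN[B3] = OUT[B2] = {a: ⊤, b: ⊤, c: ⊤, d: ⊤, e: ⊤, f: ⊤}
Applying B3's transfer function to that IN value gives OUT[B3] (row B3 above).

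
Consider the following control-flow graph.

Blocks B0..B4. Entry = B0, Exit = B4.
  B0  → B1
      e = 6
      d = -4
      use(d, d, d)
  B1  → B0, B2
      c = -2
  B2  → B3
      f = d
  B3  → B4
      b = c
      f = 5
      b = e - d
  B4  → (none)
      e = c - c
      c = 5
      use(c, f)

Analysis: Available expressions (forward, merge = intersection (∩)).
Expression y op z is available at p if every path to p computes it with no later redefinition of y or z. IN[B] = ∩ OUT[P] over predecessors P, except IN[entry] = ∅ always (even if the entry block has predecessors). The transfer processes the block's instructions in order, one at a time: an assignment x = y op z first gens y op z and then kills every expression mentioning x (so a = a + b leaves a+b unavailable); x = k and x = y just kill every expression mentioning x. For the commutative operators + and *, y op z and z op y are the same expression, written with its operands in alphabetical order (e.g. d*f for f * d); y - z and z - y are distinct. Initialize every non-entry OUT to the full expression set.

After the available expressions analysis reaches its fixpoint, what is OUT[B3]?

Per-block solution:
  B0:   IN={}   OUT={}
  B1:   IN={}   OUT={}
  B2:   IN={}   OUT={}
  B3:   IN={}   OUT={e-d}
  B4:   IN={e-d}   OUT={}

Merge at B3: IN[B3] = OUT[B2] = {}
Applying B3's transfer function to that IN value gives OUT[B3] (row B3 above).

Answer: {e-d}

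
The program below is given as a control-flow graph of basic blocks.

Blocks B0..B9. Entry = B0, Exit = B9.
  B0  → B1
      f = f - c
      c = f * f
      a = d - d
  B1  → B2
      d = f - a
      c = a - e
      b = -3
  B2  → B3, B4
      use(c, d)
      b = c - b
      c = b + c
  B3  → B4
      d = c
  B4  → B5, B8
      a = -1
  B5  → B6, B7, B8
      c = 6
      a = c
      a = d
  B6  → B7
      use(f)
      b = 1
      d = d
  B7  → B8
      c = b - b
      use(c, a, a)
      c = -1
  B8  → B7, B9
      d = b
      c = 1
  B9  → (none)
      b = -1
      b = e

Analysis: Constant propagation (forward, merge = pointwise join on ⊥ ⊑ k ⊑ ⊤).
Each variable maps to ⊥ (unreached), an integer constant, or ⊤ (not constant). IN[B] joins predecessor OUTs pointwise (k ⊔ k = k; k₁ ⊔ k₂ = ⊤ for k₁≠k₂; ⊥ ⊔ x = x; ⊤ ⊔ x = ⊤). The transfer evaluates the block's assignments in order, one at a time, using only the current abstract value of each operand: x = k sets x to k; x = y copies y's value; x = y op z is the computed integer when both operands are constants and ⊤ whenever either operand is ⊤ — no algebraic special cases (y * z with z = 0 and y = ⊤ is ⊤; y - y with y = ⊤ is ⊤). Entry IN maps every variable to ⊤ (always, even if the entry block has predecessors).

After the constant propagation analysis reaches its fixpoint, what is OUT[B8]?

Per-block solution:
  B0:   IN=(all ⊤)   OUT=(all ⊤)
  B1:   IN=(all ⊤)   OUT={b:-3; rest ⊤}
  B2:   IN={b:-3; rest ⊤}   OUT=(all ⊤)
  B3:   IN=(all ⊤)   OUT=(all ⊤)
  B4:   IN=(all ⊤)   OUT={a:-1; rest ⊤}
  B5:   IN={a:-1; rest ⊤}   OUT={c:6; rest ⊤}
  B6:   IN={c:6; rest ⊤}   OUT={b:1, c:6; rest ⊤}
  B7:   IN=(all ⊤)   OUT={c:-1; rest ⊤}
  B8:   IN=(all ⊤)   OUT={c:1; rest ⊤}
  B9:   IN={c:1; rest ⊤}   OUT={c:1; rest ⊤}

Merge at B8: IN[B8] = OUT[B4] ⊔ OUT[B5] ⊔ OUT[B7] = {a: ⊤, b: ⊤, c: ⊤, d: ⊤, e: ⊤, f: ⊤}
Applying B8's transfer function to that IN value gives OUT[B8] (row B8 above).

Answer: {a: ⊤, b: ⊤, c: 1, d: ⊤, e: ⊤, f: ⊤}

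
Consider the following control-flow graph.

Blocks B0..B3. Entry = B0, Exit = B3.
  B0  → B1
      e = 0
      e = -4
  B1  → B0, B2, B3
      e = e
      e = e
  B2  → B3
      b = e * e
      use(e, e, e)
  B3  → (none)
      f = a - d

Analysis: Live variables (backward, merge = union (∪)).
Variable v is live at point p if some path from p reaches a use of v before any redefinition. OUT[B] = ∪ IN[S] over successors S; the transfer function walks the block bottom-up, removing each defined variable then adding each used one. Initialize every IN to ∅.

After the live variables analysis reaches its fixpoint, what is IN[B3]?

Converged values:
  B0:   IN={a, d}   OUT={a, d, e}
  B1:   IN={a, d, e}   OUT={a, d, e}
  B2:   IN={a, d, e}   OUT={a, d}
  B3:   IN={a, d}   OUT={}

B3 is the boundary node: OUT[B3] = {}
Applying B3's transfer function to that OUT value gives IN[B3] (row B3 above).

Answer: {a, d}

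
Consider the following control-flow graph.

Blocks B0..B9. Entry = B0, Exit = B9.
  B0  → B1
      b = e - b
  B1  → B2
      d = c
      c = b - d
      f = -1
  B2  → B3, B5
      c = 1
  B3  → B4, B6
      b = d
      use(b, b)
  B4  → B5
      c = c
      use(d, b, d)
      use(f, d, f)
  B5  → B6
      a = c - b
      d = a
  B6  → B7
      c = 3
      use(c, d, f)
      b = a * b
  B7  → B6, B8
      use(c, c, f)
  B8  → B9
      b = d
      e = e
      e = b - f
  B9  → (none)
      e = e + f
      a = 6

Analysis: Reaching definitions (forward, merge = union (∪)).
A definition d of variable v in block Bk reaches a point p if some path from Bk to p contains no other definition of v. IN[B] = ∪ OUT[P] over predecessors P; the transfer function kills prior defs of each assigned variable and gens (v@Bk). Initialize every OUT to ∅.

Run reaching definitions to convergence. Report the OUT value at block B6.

Answer: {a@B5, b@B6, c@B6, d@B1, d@B5, f@B1}

Derivation:
Per-block solution:
  B0:  IN={}  OUT={b@B0}
  B1:  IN={b@B0}  OUT={b@B0, c@B1, d@B1, f@B1}
  B2:  IN={b@B0, c@B1, d@B1, f@B1}  OUT={b@B0, c@B2, d@B1, f@B1}
  B3:  IN={b@B0, c@B2, d@B1, f@B1}  OUT={b@B3, c@B2, d@B1, f@B1}
  B4:  IN={b@B3, c@B2, d@B1, f@B1}  OUT={b@B3, c@B4, d@B1, f@B1}
  B5:  IN={b@B0, b@B3, c@B2, c@B4, d@B1, f@B1}  OUT={a@B5, b@B0, b@B3, c@B2, c@B4, d@B5, f@B1}
  B6:  IN={a@B5, b@B0, b@B3, b@B6, c@B2, c@B4, c@B6, d@B1, d@B5, f@B1}  OUT={a@B5, b@B6, c@B6, d@B1, d@B5, f@B1}
  B7:  IN={a@B5, b@B6, c@B6, d@B1, d@B5, f@B1}  OUT={a@B5, b@B6, c@B6, d@B1, d@B5, f@B1}
  B8:  IN={a@B5, b@B6, c@B6, d@B1, d@B5, f@B1}  OUT={a@B5, b@B8, c@B6, d@B1, d@B5, e@B8, f@B1}
  B9:  IN={a@B5, b@B8, c@B6, d@B1, d@B5, e@B8, f@B1}  OUT={a@B9, b@B8, c@B6, d@B1, d@B5, e@B9, f@B1}

Merge at B6: IN[B6] = OUT[B3] ⊔ OUT[B5] ⊔ OUT[B7] = {a@B5, b@B0, b@B3, b@B6, c@B2, c@B4, c@B6, d@B1, d@B5, f@B1}
Applying B6's transfer function to that IN value gives OUT[B6] (row B6 above).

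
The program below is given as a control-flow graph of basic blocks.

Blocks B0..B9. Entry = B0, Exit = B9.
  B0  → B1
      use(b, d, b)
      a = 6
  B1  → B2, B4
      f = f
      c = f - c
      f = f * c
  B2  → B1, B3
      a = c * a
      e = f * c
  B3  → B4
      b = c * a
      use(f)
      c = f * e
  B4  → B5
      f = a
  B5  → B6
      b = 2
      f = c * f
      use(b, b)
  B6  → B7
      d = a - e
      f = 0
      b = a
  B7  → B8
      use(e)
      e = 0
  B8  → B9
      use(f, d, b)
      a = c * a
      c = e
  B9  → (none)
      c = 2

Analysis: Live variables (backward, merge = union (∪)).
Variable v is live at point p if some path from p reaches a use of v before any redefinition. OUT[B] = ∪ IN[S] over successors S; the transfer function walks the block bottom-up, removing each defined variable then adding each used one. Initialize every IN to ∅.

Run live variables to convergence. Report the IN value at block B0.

Per-block solution:
  B0: | IN={b, c, d, e, f} | OUT={a, c, e, f}
  B1: | IN={a, c, e, f} | OUT={a, c, e, f}
  B2: | IN={a, c, f} | OUT={a, c, e, f}
  B3: | IN={a, c, e, f} | OUT={a, c, e}
  B4: | IN={a, c, e} | OUT={a, c, e, f}
  B5: | IN={a, c, e, f} | OUT={a, c, e}
  B6: | IN={a, c, e} | OUT={a, b, c, d, e, f}
  B7: | IN={a, b, c, d, e, f} | OUT={a, b, c, d, e, f}
  B8: | IN={a, b, c, d, e, f} | OUT={}
  B9: | IN={} | OUT={}

Merge at B0: OUT[B0] = IN[B1] = {a, c, e, f}
Applying B0's transfer function to that OUT value gives IN[B0] (row B0 above).

Answer: {b, c, d, e, f}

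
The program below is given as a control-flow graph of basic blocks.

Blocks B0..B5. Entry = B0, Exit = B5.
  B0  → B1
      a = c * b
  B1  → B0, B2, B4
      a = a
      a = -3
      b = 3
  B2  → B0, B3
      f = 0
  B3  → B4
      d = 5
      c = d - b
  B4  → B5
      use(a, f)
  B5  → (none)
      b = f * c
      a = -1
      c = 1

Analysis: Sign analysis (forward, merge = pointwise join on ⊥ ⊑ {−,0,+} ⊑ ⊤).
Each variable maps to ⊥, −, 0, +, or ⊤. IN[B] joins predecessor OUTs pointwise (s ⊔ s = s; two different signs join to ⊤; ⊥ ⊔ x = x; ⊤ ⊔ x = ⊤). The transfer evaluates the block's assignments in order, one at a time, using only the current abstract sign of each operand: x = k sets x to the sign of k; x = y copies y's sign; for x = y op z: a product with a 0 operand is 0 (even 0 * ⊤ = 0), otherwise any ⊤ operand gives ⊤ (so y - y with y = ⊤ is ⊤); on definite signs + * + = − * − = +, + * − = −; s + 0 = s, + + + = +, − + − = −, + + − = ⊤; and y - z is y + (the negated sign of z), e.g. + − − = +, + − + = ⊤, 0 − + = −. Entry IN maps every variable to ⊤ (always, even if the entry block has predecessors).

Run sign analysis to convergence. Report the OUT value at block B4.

Answer: {a: -, b: +, c: ⊤, d: ⊤, e: ⊤, f: ⊤}

Trace:
Per-block solution:
  B0:   IN=(all ⊤)   OUT=(all ⊤)
  B1:   IN=(all ⊤)   OUT={a:-, b:+; rest ⊤}
  B2:   IN={a:-, b:+; rest ⊤}   OUT={a:-, b:+, f:0; rest ⊤}
  B3:   IN={a:-, b:+, f:0; rest ⊤}   OUT={a:-, b:+, d:+, f:0; rest ⊤}
  B4:   IN={a:-, b:+; rest ⊤}   OUT={a:-, b:+; rest ⊤}
  B5:   IN={a:-, b:+; rest ⊤}   OUT={a:-, c:+; rest ⊤}

Merge at B4: IN[B4] = OUT[B1] ⊔ OUT[B3] = {a: -, b: +, c: ⊤, d: ⊤, e: ⊤, f: ⊤}
Applying B4's transfer function to that IN value gives OUT[B4] (row B4 above).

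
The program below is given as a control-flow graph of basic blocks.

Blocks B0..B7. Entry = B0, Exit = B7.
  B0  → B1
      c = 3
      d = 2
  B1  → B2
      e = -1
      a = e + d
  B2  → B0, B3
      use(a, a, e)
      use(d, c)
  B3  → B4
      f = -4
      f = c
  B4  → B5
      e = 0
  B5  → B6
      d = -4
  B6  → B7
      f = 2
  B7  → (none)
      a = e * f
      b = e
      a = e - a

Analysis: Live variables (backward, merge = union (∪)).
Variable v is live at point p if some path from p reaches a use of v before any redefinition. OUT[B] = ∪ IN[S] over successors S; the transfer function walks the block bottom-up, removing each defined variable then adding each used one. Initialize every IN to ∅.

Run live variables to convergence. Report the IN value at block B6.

Answer: {e}

Derivation:
Converged values:
  B0:   IN={}   OUT={c, d}
  B1:   IN={c, d}   OUT={a, c, d, e}
  B2:   IN={a, c, d, e}   OUT={c}
  B3:   IN={c}   OUT={}
  B4:   IN={}   OUT={e}
  B5:   IN={e}   OUT={e}
  B6:   IN={e}   OUT={e, f}
  B7:   IN={e, f}   OUT={}

Merge at B6: OUT[B6] = IN[B7] = {e, f}
Applying B6's transfer function to that OUT value gives IN[B6] (row B6 above).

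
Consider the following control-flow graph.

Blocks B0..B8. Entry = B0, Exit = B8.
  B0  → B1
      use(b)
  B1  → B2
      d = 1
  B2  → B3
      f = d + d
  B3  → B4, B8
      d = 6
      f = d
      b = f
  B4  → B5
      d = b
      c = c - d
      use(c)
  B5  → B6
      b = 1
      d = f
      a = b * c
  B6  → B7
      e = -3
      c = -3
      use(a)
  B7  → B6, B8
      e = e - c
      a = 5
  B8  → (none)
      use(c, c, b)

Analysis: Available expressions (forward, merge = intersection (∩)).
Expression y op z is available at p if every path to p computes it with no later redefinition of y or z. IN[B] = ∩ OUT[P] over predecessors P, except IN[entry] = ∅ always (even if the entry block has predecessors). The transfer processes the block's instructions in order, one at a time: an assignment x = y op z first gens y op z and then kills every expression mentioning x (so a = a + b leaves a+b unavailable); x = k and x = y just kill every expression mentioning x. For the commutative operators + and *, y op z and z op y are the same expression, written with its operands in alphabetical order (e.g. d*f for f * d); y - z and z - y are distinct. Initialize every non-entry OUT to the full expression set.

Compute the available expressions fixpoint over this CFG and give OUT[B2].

Answer: {d+d}

Derivation:
Per-block solution:
  B0:  IN={}  OUT={}
  B1:  IN={}  OUT={}
  B2:  IN={}  OUT={d+d}
  B3:  IN={d+d}  OUT={}
  B4:  IN={}  OUT={}
  B5:  IN={}  OUT={b*c}
  B6:  IN={}  OUT={}
  B7:  IN={}  OUT={}
  B8:  IN={}  OUT={}

Merge at B2: IN[B2] = OUT[B1] = {}
Applying B2's transfer function to that IN value gives OUT[B2] (row B2 above).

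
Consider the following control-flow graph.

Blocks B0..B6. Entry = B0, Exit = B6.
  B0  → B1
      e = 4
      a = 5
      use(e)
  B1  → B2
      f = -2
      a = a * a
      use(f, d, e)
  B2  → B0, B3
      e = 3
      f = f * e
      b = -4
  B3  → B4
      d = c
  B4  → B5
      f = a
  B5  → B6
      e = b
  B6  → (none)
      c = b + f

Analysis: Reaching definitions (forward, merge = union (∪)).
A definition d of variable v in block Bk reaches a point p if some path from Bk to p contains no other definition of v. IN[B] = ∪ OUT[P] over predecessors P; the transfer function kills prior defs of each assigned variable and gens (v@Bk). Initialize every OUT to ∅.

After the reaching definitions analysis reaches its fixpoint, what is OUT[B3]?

Fixpoint table:
  B0:  IN={a@B1, b@B2, e@B2, f@B2}  OUT={a@B0, b@B2, e@B0, f@B2}
  B1:  IN={a@B0, b@B2, e@B0, f@B2}  OUT={a@B1, b@B2, e@B0, f@B1}
  B2:  IN={a@B1, b@B2, e@B0, f@B1}  OUT={a@B1, b@B2, e@B2, f@B2}
  B3:  IN={a@B1, b@B2, e@B2, f@B2}  OUT={a@B1, b@B2, d@B3, e@B2, f@B2}
  B4:  IN={a@B1, b@B2, d@B3, e@B2, f@B2}  OUT={a@B1, b@B2, d@B3, e@B2, f@B4}
  B5:  IN={a@B1, b@B2, d@B3, e@B2, f@B4}  OUT={a@B1, b@B2, d@B3, e@B5, f@B4}
  B6:  IN={a@B1, b@B2, d@B3, e@B5, f@B4}  OUT={a@B1, b@B2, c@B6, d@B3, e@B5, f@B4}

Merge at B3: IN[B3] = OUT[B2] = {a@B1, b@B2, e@B2, f@B2}
Applying B3's transfer function to that IN value gives OUT[B3] (row B3 above).

Answer: {a@B1, b@B2, d@B3, e@B2, f@B2}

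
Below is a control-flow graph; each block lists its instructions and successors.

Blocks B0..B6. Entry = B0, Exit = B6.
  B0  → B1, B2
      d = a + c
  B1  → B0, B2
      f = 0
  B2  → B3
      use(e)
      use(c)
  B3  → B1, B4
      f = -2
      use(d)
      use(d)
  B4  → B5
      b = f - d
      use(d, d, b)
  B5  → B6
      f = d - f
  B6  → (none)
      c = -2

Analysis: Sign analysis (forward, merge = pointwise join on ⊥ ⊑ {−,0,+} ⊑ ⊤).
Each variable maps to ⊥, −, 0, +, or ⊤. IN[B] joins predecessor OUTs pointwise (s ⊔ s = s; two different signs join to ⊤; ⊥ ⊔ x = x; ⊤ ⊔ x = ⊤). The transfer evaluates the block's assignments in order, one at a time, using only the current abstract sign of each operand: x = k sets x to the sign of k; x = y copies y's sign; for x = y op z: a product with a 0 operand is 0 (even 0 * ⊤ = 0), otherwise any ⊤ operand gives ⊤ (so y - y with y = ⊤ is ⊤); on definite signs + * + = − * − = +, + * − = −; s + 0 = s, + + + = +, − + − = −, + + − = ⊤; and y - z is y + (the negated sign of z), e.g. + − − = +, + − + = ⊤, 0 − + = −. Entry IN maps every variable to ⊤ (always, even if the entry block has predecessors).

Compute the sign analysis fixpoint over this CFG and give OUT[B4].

Per-block solution:
  B0: | IN=(all ⊤) | OUT=(all ⊤)
  B1: | IN=(all ⊤) | OUT={f:0; rest ⊤}
  B2: | IN=(all ⊤) | OUT=(all ⊤)
  B3: | IN=(all ⊤) | OUT={f:-; rest ⊤}
  B4: | IN={f:-; rest ⊤} | OUT={f:-; rest ⊤}
  B5: | IN={f:-; rest ⊤} | OUT=(all ⊤)
  B6: | IN=(all ⊤) | OUT={c:-; rest ⊤}

Merge at B4: IN[B4] = OUT[B3] = {a: ⊤, b: ⊤, c: ⊤, d: ⊤, e: ⊤, f: -}
Applying B4's transfer function to that IN value gives OUT[B4] (row B4 above).

Answer: {a: ⊤, b: ⊤, c: ⊤, d: ⊤, e: ⊤, f: -}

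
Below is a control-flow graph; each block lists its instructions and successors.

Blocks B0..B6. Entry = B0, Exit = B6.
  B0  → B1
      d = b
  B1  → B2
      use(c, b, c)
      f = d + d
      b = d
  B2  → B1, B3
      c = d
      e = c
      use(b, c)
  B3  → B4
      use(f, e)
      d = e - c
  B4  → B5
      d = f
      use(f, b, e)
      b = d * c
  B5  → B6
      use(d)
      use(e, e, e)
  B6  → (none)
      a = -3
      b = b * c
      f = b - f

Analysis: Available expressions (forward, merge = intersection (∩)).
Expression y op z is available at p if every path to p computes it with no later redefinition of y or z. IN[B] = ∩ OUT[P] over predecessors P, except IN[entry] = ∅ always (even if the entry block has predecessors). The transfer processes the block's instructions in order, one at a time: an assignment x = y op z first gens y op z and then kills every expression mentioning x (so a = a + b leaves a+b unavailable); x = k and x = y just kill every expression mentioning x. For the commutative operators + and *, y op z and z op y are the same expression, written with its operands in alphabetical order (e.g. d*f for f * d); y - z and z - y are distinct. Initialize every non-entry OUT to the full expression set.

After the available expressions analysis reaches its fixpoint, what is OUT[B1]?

Converged values:
  B0:   IN={}   OUT={}
  B1:   IN={}   OUT={d+d}
  B2:   IN={d+d}   OUT={d+d}
  B3:   IN={d+d}   OUT={e-c}
  B4:   IN={e-c}   OUT={c*d, e-c}
  B5:   IN={c*d, e-c}   OUT={c*d, e-c}
  B6:   IN={c*d, e-c}   OUT={c*d, e-c}

Merge at B1: IN[B1] = OUT[B0] ∩ OUT[B2] = {}
Applying B1's transfer function to that IN value gives OUT[B1] (row B1 above).

Answer: {d+d}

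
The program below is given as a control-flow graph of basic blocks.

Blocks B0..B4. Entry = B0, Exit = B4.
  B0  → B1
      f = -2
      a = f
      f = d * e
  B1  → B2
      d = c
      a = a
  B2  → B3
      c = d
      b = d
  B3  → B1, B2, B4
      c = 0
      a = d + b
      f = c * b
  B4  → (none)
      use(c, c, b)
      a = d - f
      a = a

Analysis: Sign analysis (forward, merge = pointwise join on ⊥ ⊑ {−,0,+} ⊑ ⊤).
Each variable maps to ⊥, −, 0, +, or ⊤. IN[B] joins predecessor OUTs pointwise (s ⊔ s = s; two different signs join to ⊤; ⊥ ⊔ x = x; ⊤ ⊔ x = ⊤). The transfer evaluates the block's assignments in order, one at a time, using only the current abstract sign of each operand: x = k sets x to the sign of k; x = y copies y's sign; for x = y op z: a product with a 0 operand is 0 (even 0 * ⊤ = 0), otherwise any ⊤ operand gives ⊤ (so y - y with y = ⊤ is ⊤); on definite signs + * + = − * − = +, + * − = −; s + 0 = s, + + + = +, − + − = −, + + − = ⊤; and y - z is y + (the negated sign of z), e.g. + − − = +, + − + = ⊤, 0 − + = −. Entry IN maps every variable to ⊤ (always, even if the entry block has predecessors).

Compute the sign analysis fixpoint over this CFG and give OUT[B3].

Fixpoint table:
  B0:   IN=(all ⊤)   OUT={a:-; rest ⊤}
  B1:   IN=(all ⊤)   OUT=(all ⊤)
  B2:   IN=(all ⊤)   OUT=(all ⊤)
  B3:   IN=(all ⊤)   OUT={c:0, f:0; rest ⊤}
  B4:   IN={c:0, f:0; rest ⊤}   OUT={c:0, f:0; rest ⊤}

Merge at B3: IN[B3] = OUT[B2] = {a: ⊤, b: ⊤, c: ⊤, d: ⊤, e: ⊤, f: ⊤}
Applying B3's transfer function to that IN value gives OUT[B3] (row B3 above).

Answer: {a: ⊤, b: ⊤, c: 0, d: ⊤, e: ⊤, f: 0}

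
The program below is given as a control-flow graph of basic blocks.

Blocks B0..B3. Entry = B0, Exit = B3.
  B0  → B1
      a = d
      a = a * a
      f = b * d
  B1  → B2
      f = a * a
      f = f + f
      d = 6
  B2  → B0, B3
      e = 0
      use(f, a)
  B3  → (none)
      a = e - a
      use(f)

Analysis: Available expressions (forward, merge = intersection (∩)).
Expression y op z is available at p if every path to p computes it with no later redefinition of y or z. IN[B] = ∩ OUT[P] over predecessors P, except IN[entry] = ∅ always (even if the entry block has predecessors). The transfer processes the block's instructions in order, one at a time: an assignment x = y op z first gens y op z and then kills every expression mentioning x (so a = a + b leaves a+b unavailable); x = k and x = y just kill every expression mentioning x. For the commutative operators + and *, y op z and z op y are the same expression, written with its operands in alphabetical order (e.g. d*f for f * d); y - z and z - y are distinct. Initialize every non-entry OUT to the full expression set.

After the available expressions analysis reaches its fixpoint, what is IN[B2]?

Answer: {a*a}

Working:
Fixpoint table:
  B0: | IN={} | OUT={b*d}
  B1: | IN={b*d} | OUT={a*a}
  B2: | IN={a*a} | OUT={a*a}
  B3: | IN={a*a} | OUT={}

Merge at B2: IN[B2] = OUT[B1] = {a*a}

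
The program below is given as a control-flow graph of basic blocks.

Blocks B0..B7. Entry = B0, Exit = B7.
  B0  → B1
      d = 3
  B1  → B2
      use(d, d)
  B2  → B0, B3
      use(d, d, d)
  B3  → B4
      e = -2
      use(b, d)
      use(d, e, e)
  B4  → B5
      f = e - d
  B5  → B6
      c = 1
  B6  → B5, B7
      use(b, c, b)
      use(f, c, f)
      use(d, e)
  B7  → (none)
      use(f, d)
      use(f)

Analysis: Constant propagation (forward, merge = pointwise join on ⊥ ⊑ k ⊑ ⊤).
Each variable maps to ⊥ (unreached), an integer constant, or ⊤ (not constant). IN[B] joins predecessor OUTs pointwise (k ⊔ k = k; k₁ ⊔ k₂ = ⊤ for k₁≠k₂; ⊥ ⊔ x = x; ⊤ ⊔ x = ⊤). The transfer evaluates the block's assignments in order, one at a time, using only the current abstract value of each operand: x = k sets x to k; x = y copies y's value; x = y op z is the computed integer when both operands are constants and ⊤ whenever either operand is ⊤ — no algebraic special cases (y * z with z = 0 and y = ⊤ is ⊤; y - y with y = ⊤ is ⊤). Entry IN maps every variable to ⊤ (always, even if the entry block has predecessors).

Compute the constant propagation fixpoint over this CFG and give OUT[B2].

Answer: {a: ⊤, b: ⊤, c: ⊤, d: 3, e: ⊤, f: ⊤}

Working:
Fixpoint table:
  B0: | IN=(all ⊤) | OUT={d:3; rest ⊤}
  B1: | IN={d:3; rest ⊤} | OUT={d:3; rest ⊤}
  B2: | IN={d:3; rest ⊤} | OUT={d:3; rest ⊤}
  B3: | IN={d:3; rest ⊤} | OUT={d:3, e:-2; rest ⊤}
  B4: | IN={d:3, e:-2; rest ⊤} | OUT={d:3, e:-2, f:-5; rest ⊤}
  B5: | IN={d:3, e:-2, f:-5; rest ⊤} | OUT={c:1, d:3, e:-2, f:-5; rest ⊤}
  B6: | IN={c:1, d:3, e:-2, f:-5; rest ⊤} | OUT={c:1, d:3, e:-2, f:-5; rest ⊤}
  B7: | IN={c:1, d:3, e:-2, f:-5; rest ⊤} | OUT={c:1, d:3, e:-2, f:-5; rest ⊤}

Merge at B2: IN[B2] = OUT[B1] = {a: ⊤, b: ⊤, c: ⊤, d: 3, e: ⊤, f: ⊤}
Applying B2's transfer function to that IN value gives OUT[B2] (row B2 above).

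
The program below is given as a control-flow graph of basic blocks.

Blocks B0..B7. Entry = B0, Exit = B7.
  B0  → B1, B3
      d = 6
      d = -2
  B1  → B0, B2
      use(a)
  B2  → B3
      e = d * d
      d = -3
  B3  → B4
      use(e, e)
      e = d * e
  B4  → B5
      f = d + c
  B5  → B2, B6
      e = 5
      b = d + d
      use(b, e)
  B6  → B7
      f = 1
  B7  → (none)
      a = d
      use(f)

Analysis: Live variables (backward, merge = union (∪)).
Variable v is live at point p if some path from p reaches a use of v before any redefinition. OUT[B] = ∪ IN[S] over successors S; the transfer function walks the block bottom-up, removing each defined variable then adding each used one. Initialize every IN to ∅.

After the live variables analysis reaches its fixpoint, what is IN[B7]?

Converged values:
  B0: | IN={a, c, e} | OUT={a, c, d, e}
  B1: | IN={a, c, d, e} | OUT={a, c, d, e}
  B2: | IN={c, d} | OUT={c, d, e}
  B3: | IN={c, d, e} | OUT={c, d}
  B4: | IN={c, d} | OUT={c, d}
  B5: | IN={c, d} | OUT={c, d}
  B6: | IN={d} | OUT={d, f}
  B7: | IN={d, f} | OUT={}

B7 is the boundary node: OUT[B7] = {}
Applying B7's transfer function to that OUT value gives IN[B7] (row B7 above).

Answer: {d, f}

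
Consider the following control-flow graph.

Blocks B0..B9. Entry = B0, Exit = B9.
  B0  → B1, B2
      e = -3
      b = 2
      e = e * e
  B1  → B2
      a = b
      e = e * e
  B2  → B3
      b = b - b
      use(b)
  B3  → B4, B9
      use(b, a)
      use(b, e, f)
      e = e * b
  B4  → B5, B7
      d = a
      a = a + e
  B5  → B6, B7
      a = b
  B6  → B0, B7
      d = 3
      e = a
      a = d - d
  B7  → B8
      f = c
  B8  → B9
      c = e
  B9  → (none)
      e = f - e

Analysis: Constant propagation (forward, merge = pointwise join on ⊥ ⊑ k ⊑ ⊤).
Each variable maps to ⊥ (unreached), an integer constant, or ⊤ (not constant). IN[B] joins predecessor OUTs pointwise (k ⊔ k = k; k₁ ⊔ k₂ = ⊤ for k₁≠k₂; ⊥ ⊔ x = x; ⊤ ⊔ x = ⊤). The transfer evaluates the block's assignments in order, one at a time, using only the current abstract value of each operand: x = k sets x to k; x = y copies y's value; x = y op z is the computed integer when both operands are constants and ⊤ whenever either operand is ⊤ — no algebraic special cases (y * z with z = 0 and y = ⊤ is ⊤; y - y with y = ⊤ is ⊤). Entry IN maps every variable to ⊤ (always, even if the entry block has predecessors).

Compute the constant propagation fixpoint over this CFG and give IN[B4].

Fixpoint table:
  B0: | IN=(all ⊤) | OUT={b:2, e:9; rest ⊤}
  B1: | IN={b:2, e:9; rest ⊤} | OUT={a:2, b:2, e:81; rest ⊤}
  B2: | IN={b:2; rest ⊤} | OUT={b:0; rest ⊤}
  B3: | IN={b:0; rest ⊤} | OUT={b:0; rest ⊤}
  B4: | IN={b:0; rest ⊤} | OUT={b:0; rest ⊤}
  B5: | IN={b:0; rest ⊤} | OUT={a:0, b:0; rest ⊤}
  B6: | IN={a:0, b:0; rest ⊤} | OUT={a:0, b:0, d:3, e:0; rest ⊤}
  B7: | IN={b:0; rest ⊤} | OUT={b:0; rest ⊤}
  B8: | IN={b:0; rest ⊤} | OUT={b:0; rest ⊤}
  B9: | IN={b:0; rest ⊤} | OUT={b:0; rest ⊤}

Merge at B4: IN[B4] = OUT[B3] = {a: ⊤, b: 0, c: ⊤, d: ⊤, e: ⊤, f: ⊤}

Answer: {a: ⊤, b: 0, c: ⊤, d: ⊤, e: ⊤, f: ⊤}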